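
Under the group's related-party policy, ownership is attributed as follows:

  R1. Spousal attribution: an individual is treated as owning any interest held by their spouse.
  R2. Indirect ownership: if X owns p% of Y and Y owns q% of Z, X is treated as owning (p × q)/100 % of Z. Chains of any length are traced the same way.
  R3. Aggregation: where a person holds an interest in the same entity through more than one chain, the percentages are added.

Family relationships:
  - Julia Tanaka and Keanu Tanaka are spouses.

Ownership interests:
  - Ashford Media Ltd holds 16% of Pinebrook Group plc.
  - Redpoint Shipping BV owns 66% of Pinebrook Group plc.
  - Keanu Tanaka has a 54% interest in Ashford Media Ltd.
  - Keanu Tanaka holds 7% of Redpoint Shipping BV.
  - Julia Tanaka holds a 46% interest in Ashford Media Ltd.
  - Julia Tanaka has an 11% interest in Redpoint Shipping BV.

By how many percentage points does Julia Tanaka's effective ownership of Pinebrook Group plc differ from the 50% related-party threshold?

By spousal attribution (R1), Julia Tanaka is treated as also owning Keanu Tanaka's interest in Redpoint Shipping BV, giving 11% + 7% = 18%.
By spousal attribution (R1), Julia Tanaka is treated as also owning Keanu Tanaka's interest in Ashford Media Ltd, giving 46% + 54% = 100%.
Chain via Redpoint Shipping BV (R2): 18% × 66% = 11.88% of Pinebrook Group plc.
Chain via Ashford Media Ltd (R2): 100% × 16% = 16% of Pinebrook Group plc.
Aggregating (R3): 11.88% + 16% = 27.88%.
27.88% falls short of the 50% threshold by 22.12 percentage points.

22.12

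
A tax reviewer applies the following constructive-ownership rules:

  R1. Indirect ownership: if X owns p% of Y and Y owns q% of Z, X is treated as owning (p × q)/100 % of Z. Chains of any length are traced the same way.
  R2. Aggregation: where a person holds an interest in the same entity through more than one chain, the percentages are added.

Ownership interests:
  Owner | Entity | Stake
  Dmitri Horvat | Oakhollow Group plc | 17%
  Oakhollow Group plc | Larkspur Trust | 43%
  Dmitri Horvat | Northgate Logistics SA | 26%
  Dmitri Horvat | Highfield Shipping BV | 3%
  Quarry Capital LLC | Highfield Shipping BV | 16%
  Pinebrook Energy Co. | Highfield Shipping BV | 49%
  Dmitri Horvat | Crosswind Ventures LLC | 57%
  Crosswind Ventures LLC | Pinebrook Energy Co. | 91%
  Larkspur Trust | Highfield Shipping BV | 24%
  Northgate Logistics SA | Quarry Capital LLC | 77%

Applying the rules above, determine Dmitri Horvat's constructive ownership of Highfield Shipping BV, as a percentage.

33.3739%

Chain via Crosswind Ventures LLC → Pinebrook Energy Co. (R1): 57% × 91% × 49% = 25.4163% of Highfield Shipping BV.
Chain via Oakhollow Group plc → Larkspur Trust (R1): 17% × 43% × 24% = 1.7544% of Highfield Shipping BV.
Chain via Northgate Logistics SA → Quarry Capital LLC (R1): 26% × 77% × 16% = 3.2032% of Highfield Shipping BV.
Direct interest in Highfield Shipping BV: 3%.
Aggregating (R2): 25.4163% + 1.7544% + 3.2032% + 3% = 33.3739%.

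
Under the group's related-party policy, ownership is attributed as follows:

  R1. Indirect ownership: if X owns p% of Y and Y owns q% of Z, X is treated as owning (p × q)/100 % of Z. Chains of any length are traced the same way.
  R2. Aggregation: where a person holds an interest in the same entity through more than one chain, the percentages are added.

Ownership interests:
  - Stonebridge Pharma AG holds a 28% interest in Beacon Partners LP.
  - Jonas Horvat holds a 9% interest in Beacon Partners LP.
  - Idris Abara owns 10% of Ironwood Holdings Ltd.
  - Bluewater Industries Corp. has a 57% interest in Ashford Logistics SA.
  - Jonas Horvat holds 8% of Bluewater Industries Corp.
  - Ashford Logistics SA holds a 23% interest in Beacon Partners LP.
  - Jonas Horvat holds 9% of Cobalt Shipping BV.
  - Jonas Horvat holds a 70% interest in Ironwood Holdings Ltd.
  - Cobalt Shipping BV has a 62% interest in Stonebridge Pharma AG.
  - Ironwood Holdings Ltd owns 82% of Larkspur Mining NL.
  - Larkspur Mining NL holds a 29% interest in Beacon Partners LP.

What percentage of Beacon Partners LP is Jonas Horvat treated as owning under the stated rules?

28.2572%

Chain via Ironwood Holdings Ltd → Larkspur Mining NL (R1): 70% × 82% × 29% = 16.646% of Beacon Partners LP.
Chain via Bluewater Industries Corp. → Ashford Logistics SA (R1): 8% × 57% × 23% = 1.0488% of Beacon Partners LP.
Chain via Cobalt Shipping BV → Stonebridge Pharma AG (R1): 9% × 62% × 28% = 1.5624% of Beacon Partners LP.
Direct interest in Beacon Partners LP: 9%.
Aggregating (R2): 16.646% + 1.0488% + 1.5624% + 9% = 28.2572%.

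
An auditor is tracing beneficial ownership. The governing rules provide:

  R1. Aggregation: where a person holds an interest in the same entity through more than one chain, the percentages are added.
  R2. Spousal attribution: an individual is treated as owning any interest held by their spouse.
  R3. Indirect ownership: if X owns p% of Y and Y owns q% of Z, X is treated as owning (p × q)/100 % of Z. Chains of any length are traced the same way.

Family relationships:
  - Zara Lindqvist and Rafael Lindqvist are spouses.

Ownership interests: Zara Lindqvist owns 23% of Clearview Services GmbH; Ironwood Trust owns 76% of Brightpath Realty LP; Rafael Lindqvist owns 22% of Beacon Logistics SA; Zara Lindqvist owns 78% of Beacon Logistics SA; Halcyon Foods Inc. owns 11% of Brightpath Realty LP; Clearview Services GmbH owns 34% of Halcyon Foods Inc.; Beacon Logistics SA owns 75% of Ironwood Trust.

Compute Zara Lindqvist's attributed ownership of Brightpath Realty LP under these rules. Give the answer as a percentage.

57.8602%

By spousal attribution (R2), Zara Lindqvist is treated as also owning Rafael Lindqvist's interest in Beacon Logistics SA, giving 78% + 22% = 100%.
Chain via Beacon Logistics SA → Ironwood Trust (R3): 100% × 75% × 76% = 57% of Brightpath Realty LP.
Chain via Clearview Services GmbH → Halcyon Foods Inc. (R3): 23% × 34% × 11% = 0.8602% of Brightpath Realty LP.
Aggregating (R1): 57% + 0.8602% = 57.8602%.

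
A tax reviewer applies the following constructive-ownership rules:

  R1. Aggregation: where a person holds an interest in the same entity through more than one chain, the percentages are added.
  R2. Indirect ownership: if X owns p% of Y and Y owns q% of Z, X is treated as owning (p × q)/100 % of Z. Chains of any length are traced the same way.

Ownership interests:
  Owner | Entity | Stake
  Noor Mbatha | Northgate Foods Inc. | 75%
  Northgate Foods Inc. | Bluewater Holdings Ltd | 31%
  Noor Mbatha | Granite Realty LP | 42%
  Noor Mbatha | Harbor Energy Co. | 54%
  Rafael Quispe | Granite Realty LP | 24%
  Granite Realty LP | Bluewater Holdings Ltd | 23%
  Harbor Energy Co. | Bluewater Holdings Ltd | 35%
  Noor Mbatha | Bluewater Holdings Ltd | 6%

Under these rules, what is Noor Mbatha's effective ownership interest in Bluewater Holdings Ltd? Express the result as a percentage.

57.81%

Chain via Northgate Foods Inc. (R2): 75% × 31% = 23.25% of Bluewater Holdings Ltd.
Chain via Granite Realty LP (R2): 42% × 23% = 9.66% of Bluewater Holdings Ltd.
Chain via Harbor Energy Co. (R2): 54% × 35% = 18.9% of Bluewater Holdings Ltd.
Direct interest in Bluewater Holdings Ltd: 6%.
Aggregating (R1): 23.25% + 9.66% + 18.9% + 6% = 57.81%.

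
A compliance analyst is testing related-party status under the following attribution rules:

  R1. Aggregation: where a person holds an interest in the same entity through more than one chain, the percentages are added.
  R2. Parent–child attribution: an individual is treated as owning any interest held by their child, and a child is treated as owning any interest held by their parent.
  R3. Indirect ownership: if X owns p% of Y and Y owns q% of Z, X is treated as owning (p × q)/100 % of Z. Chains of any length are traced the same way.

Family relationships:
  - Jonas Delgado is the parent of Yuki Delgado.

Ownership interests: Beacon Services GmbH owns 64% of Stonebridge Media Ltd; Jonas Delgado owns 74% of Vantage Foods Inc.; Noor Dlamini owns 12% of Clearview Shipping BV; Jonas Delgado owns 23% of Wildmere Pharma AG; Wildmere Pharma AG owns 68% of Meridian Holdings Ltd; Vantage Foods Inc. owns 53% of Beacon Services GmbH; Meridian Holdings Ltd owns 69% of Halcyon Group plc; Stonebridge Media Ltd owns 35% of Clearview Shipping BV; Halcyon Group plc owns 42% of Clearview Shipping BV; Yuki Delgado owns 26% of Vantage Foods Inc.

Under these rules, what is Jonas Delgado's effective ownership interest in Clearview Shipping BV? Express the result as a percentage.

By parent–child attribution (R2), Jonas Delgado is treated as also owning Yuki Delgado's interest in Vantage Foods Inc, giving 74% + 26% = 100%.
Chain via Wildmere Pharma AG → Meridian Holdings Ltd → Halcyon Group plc (R3): 23% × 68% × 69% × 42% = 4.532472% of Clearview Shipping BV.
Chain via Vantage Foods Inc. → Beacon Services GmbH → Stonebridge Media Ltd (R3): 100% × 53% × 64% × 35% = 11.872% of Clearview Shipping BV.
Aggregating (R1): 4.532472% + 11.872% = 16.404472%.

16.404472%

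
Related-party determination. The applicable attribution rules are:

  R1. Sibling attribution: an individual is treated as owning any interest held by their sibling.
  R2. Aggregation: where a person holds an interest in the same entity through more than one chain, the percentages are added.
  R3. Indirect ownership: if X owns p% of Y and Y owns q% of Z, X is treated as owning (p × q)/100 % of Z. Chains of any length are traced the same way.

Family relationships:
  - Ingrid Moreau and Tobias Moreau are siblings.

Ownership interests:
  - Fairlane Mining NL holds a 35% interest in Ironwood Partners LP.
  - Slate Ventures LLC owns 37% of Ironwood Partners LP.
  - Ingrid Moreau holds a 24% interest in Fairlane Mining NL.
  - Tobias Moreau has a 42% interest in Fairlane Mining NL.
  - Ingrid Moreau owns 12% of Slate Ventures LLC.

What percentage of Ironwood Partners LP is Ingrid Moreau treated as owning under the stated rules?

27.54%

By sibling attribution (R1), Ingrid Moreau is treated as also owning Tobias Moreau's interest in Fairlane Mining NL, giving 24% + 42% = 66%.
Chain via Slate Ventures LLC (R3): 12% × 37% = 4.44% of Ironwood Partners LP.
Chain via Fairlane Mining NL (R3): 66% × 35% = 23.1% of Ironwood Partners LP.
Aggregating (R2): 4.44% + 23.1% = 27.54%.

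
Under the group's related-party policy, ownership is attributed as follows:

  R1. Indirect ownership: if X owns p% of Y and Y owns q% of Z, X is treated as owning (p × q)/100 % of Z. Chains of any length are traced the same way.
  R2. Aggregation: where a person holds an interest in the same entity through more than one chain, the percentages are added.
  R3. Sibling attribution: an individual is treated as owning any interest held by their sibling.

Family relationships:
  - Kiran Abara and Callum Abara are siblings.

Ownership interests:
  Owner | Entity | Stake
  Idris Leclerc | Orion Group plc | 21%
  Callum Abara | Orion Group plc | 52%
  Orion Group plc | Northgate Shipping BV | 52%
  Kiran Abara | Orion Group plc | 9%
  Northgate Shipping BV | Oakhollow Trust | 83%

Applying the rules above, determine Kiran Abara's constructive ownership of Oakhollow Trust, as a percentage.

26.3276%

By sibling attribution (R3), Kiran Abara is treated as also owning Callum Abara's interest in Orion Group plc, giving 9% + 52% = 61%.
Chain via Orion Group plc → Northgate Shipping BV (R1): 61% × 52% × 83% = 26.3276% of Oakhollow Trust.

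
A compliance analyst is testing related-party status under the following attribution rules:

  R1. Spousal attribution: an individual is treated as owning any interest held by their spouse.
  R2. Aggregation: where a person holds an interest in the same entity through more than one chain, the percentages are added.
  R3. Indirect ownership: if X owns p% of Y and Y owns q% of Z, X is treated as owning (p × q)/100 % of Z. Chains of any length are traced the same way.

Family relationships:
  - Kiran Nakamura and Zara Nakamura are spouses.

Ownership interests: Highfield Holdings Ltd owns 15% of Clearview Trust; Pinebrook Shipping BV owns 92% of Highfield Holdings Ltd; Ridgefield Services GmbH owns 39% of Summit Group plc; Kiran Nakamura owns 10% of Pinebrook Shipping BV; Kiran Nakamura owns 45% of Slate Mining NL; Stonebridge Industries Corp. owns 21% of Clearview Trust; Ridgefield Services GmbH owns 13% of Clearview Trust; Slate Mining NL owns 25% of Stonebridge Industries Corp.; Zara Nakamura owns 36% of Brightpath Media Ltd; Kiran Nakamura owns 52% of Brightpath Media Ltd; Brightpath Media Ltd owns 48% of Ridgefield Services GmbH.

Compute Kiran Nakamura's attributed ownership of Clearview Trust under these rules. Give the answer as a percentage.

9.2337%

By spousal attribution (R1), Kiran Nakamura is treated as also owning Zara Nakamura's interest in Brightpath Media Ltd, giving 52% + 36% = 88%.
Chain via Slate Mining NL → Stonebridge Industries Corp. (R3): 45% × 25% × 21% = 2.3625% of Clearview Trust.
Chain via Pinebrook Shipping BV → Highfield Holdings Ltd (R3): 10% × 92% × 15% = 1.38% of Clearview Trust.
Chain via Brightpath Media Ltd → Ridgefield Services GmbH (R3): 88% × 48% × 13% = 5.4912% of Clearview Trust.
Aggregating (R2): 2.3625% + 1.38% + 5.4912% = 9.2337%.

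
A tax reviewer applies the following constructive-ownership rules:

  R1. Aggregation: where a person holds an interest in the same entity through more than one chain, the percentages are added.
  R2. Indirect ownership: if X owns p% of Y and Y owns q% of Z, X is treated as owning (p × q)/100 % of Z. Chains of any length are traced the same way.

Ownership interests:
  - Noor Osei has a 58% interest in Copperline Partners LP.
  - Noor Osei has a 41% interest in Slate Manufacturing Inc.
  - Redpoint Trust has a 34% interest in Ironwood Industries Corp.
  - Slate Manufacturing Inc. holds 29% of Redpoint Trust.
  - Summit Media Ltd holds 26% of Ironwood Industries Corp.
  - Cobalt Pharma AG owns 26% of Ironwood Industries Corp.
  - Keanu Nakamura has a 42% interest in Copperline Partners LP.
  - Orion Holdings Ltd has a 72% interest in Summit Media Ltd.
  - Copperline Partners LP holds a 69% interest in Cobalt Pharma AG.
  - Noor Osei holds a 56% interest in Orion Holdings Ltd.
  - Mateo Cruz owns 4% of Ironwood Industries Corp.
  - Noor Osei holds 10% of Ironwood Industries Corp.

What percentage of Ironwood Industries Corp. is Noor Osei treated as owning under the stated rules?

Chain via Orion Holdings Ltd → Summit Media Ltd (R2): 56% × 72% × 26% = 10.4832% of Ironwood Industries Corp.
Chain via Copperline Partners LP → Cobalt Pharma AG (R2): 58% × 69% × 26% = 10.4052% of Ironwood Industries Corp.
Chain via Slate Manufacturing Inc. → Redpoint Trust (R2): 41% × 29% × 34% = 4.0426% of Ironwood Industries Corp.
Direct interest in Ironwood Industries Corp: 10%.
Aggregating (R1): 10.4832% + 10.4052% + 4.0426% + 10% = 34.931%.

34.931%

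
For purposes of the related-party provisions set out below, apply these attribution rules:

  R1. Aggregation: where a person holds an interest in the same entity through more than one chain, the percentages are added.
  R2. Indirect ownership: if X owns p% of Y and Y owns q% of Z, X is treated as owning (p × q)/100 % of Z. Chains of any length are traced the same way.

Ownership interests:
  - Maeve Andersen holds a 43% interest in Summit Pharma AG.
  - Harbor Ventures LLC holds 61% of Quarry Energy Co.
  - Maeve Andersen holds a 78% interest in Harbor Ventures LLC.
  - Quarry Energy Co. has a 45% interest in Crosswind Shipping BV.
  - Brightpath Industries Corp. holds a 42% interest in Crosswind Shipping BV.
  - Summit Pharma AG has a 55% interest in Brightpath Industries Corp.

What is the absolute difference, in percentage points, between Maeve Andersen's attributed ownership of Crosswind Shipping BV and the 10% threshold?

21.344

Chain via Harbor Ventures LLC → Quarry Energy Co. (R2): 78% × 61% × 45% = 21.411% of Crosswind Shipping BV.
Chain via Summit Pharma AG → Brightpath Industries Corp. (R2): 43% × 55% × 42% = 9.933% of Crosswind Shipping BV.
Aggregating (R1): 21.411% + 9.933% = 31.344%.
31.344% exceeds the 10% threshold by 21.344 percentage points.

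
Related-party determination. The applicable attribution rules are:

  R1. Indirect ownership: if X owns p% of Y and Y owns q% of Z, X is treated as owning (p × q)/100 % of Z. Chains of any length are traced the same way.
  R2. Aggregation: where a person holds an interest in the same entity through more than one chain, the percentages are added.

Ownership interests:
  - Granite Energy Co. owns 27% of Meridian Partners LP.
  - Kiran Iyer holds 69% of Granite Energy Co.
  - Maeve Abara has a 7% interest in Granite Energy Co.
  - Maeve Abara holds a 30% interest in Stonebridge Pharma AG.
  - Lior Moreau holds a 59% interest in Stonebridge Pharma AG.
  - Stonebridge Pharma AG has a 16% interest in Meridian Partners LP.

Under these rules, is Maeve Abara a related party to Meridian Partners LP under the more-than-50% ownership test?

Chain via Stonebridge Pharma AG (R1): 30% × 16% = 4.8% of Meridian Partners LP.
Chain via Granite Energy Co. (R1): 7% × 27% = 1.89% of Meridian Partners LP.
Aggregating (R2): 4.8% + 1.89% = 6.69%.
6.69% does not exceed the 50% threshold, so Maeve is not a related party to Meridian Partners LP.

No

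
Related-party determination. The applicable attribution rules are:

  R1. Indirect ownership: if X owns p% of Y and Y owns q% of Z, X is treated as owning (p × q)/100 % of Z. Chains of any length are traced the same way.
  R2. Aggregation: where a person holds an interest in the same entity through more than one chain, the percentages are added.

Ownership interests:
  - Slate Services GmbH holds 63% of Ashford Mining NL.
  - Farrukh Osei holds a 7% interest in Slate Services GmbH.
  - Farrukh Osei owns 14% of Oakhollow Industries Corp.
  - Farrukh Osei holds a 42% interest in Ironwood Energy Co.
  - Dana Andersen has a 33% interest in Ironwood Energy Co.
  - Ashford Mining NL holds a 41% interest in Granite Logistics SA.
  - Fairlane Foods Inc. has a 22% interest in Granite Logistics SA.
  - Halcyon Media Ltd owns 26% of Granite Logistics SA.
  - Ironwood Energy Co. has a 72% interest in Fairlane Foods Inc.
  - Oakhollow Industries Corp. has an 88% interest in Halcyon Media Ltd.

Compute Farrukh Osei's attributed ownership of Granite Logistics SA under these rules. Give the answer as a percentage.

11.6641%

Chain via Slate Services GmbH → Ashford Mining NL (R1): 7% × 63% × 41% = 1.8081% of Granite Logistics SA.
Chain via Ironwood Energy Co. → Fairlane Foods Inc. (R1): 42% × 72% × 22% = 6.6528% of Granite Logistics SA.
Chain via Oakhollow Industries Corp. → Halcyon Media Ltd (R1): 14% × 88% × 26% = 3.2032% of Granite Logistics SA.
Aggregating (R2): 1.8081% + 6.6528% + 3.2032% = 11.6641%.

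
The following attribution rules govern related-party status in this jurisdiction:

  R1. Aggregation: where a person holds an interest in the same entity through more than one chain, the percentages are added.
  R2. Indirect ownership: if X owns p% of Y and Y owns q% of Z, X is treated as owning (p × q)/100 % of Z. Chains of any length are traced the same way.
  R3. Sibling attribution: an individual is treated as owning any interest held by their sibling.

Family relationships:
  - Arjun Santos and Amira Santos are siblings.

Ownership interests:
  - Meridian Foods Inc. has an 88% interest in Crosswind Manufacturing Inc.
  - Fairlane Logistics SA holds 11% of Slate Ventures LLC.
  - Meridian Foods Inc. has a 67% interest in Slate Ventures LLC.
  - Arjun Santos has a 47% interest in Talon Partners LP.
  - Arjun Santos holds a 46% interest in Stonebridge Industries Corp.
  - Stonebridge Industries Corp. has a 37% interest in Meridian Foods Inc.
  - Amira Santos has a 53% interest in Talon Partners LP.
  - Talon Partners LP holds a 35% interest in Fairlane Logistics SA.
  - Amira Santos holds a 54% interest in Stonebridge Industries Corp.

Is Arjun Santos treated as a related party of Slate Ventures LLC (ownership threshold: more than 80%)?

By sibling attribution (R3), Arjun Santos is treated as also owning Amira Santos's interest in Stonebridge Industries Corp, giving 46% + 54% = 100%.
By sibling attribution (R3), Arjun Santos is treated as also owning Amira Santos's interest in Talon Partners LP, giving 47% + 53% = 100%.
Chain via Stonebridge Industries Corp. → Meridian Foods Inc. (R2): 100% × 37% × 67% = 24.79% of Slate Ventures LLC.
Chain via Talon Partners LP → Fairlane Logistics SA (R2): 100% × 35% × 11% = 3.85% of Slate Ventures LLC.
Aggregating (R1): 24.79% + 3.85% = 28.64%.
28.64% does not exceed the 80% threshold, so Arjun is not a related party to Slate Ventures LLC.

No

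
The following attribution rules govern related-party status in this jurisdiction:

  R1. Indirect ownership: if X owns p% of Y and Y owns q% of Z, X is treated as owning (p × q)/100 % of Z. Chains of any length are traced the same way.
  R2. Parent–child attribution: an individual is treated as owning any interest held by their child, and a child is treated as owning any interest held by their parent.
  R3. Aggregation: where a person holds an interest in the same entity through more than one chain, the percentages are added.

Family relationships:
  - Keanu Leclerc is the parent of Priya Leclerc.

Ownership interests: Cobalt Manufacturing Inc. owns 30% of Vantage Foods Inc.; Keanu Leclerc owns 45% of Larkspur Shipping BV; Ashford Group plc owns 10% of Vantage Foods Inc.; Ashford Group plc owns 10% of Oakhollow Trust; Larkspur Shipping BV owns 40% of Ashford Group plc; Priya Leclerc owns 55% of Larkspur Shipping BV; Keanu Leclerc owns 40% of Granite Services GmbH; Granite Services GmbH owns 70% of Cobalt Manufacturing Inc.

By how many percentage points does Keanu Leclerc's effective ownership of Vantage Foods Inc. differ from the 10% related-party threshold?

By parent–child attribution (R2), Keanu Leclerc is treated as also owning Priya Leclerc's interest in Larkspur Shipping BV, giving 45% + 55% = 100%.
Chain via Granite Services GmbH → Cobalt Manufacturing Inc. (R1): 40% × 70% × 30% = 8.4% of Vantage Foods Inc.
Chain via Larkspur Shipping BV → Ashford Group plc (R1): 100% × 40% × 10% = 4% of Vantage Foods Inc.
Aggregating (R3): 8.4% + 4% = 12.4%.
12.4% exceeds the 10% threshold by 2.4 percentage points.

2.4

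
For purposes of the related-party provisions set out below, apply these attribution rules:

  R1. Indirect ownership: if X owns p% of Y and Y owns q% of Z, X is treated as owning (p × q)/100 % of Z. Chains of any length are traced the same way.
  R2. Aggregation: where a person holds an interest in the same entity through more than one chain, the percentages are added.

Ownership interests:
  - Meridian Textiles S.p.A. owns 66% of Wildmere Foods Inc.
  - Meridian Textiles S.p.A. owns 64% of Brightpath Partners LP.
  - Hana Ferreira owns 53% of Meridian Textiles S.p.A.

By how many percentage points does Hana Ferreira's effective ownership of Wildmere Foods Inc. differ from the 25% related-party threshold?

9.98

Chain via Meridian Textiles S.p.A. (R1): 53% × 66% = 34.98% of Wildmere Foods Inc.
34.98% exceeds the 25% threshold by 9.98 percentage points.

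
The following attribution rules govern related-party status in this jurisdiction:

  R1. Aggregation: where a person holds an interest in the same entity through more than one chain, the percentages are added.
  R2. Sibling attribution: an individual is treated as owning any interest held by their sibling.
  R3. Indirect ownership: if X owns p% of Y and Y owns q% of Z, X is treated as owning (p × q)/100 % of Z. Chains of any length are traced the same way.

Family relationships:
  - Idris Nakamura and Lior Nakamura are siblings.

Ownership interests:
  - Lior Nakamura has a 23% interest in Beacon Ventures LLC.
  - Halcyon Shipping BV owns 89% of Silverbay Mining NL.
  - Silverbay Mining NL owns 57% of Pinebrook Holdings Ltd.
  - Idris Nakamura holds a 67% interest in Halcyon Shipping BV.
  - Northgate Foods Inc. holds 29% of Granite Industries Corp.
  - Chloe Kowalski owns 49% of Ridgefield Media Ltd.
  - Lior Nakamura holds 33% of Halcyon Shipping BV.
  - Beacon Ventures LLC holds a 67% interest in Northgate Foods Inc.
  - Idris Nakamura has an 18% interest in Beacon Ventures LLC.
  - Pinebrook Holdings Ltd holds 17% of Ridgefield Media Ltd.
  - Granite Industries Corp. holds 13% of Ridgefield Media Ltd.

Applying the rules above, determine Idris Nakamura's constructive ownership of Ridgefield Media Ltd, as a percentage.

By sibling attribution (R2), Idris Nakamura is treated as also owning Lior Nakamura's interest in Halcyon Shipping BV, giving 67% + 33% = 100%.
By sibling attribution (R2), Idris Nakamura is treated as also owning Lior Nakamura's interest in Beacon Ventures LLC, giving 18% + 23% = 41%.
Chain via Halcyon Shipping BV → Silverbay Mining NL → Pinebrook Holdings Ltd (R3): 100% × 89% × 57% × 17% = 8.6241% of Ridgefield Media Ltd.
Chain via Beacon Ventures LLC → Northgate Foods Inc. → Granite Industries Corp. (R3): 41% × 67% × 29% × 13% = 1.035619% of Ridgefield Media Ltd.
Aggregating (R1): 8.6241% + 1.035619% = 9.659719%.

9.659719%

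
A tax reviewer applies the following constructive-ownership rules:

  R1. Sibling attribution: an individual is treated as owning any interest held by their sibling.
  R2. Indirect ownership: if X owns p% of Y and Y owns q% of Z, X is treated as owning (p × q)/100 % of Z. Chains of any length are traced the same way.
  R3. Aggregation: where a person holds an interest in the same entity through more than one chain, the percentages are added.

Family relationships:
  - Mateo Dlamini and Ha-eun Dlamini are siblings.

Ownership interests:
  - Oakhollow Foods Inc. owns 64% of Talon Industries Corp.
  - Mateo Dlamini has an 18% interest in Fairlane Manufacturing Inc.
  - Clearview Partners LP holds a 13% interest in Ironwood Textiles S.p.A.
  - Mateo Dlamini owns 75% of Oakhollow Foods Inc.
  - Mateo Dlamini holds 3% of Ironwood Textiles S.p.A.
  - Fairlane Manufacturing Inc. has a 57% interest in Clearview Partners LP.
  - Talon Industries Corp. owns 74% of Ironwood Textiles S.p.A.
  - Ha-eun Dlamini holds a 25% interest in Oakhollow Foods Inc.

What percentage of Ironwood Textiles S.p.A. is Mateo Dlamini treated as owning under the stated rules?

By sibling attribution (R1), Mateo Dlamini is treated as also owning Ha-eun Dlamini's interest in Oakhollow Foods Inc, giving 75% + 25% = 100%.
Chain via Fairlane Manufacturing Inc. → Clearview Partners LP (R2): 18% × 57% × 13% = 1.3338% of Ironwood Textiles S.p.A.
Chain via Oakhollow Foods Inc. → Talon Industries Corp. (R2): 100% × 64% × 74% = 47.36% of Ironwood Textiles S.p.A.
Direct interest in Ironwood Textiles S.p.A: 3%.
Aggregating (R3): 1.3338% + 47.36% + 3% = 51.6938%.

51.6938%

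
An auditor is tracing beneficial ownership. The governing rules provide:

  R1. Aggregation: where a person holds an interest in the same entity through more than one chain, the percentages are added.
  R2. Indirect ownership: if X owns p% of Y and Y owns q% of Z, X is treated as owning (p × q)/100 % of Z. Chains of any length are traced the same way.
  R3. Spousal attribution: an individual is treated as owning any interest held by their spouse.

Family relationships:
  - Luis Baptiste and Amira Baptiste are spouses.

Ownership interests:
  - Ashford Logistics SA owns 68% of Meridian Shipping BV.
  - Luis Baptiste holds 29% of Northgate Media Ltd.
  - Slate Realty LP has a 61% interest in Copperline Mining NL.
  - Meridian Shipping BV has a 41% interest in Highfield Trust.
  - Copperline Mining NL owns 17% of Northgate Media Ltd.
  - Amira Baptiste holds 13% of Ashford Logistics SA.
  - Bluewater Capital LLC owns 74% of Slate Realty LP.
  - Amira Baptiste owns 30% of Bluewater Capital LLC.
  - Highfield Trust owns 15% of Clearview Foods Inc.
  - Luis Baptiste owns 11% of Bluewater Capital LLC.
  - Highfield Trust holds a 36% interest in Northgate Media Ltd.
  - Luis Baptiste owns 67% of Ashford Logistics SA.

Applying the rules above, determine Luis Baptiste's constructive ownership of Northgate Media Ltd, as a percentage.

By spousal attribution (R3), Luis Baptiste is treated as also owning Amira Baptiste's interest in Bluewater Capital LLC, giving 11% + 30% = 41%.
By spousal attribution (R3), Luis Baptiste is treated as also owning Amira Baptiste's interest in Ashford Logistics SA, giving 67% + 13% = 80%.
Chain via Bluewater Capital LLC → Slate Realty LP → Copperline Mining NL (R2): 41% × 74% × 61% × 17% = 3.146258% of Northgate Media Ltd.
Chain via Ashford Logistics SA → Meridian Shipping BV → Highfield Trust (R2): 80% × 68% × 41% × 36% = 8.02944% of Northgate Media Ltd.
Direct interest in Northgate Media Ltd: 29%.
Aggregating (R1): 3.146258% + 8.02944% + 29% = 40.175698%.

40.175698%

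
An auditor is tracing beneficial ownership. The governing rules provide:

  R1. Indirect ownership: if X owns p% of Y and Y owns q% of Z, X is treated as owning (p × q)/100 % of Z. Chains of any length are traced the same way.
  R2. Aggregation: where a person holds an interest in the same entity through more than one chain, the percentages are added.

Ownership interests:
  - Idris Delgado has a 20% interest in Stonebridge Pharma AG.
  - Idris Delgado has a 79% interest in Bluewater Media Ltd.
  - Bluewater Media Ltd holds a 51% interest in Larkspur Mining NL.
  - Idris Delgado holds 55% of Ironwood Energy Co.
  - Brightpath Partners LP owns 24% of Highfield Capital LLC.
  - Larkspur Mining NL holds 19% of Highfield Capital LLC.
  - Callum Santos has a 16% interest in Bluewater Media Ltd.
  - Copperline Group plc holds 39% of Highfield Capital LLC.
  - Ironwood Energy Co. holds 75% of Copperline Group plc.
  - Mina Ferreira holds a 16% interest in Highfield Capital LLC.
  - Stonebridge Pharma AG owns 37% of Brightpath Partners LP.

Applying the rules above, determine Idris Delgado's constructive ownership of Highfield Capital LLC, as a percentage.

Chain via Stonebridge Pharma AG → Brightpath Partners LP (R1): 20% × 37% × 24% = 1.776% of Highfield Capital LLC.
Chain via Bluewater Media Ltd → Larkspur Mining NL (R1): 79% × 51% × 19% = 7.6551% of Highfield Capital LLC.
Chain via Ironwood Energy Co. → Copperline Group plc (R1): 55% × 75% × 39% = 16.0875% of Highfield Capital LLC.
Aggregating (R2): 1.776% + 7.6551% + 16.0875% = 25.5186%.

25.5186%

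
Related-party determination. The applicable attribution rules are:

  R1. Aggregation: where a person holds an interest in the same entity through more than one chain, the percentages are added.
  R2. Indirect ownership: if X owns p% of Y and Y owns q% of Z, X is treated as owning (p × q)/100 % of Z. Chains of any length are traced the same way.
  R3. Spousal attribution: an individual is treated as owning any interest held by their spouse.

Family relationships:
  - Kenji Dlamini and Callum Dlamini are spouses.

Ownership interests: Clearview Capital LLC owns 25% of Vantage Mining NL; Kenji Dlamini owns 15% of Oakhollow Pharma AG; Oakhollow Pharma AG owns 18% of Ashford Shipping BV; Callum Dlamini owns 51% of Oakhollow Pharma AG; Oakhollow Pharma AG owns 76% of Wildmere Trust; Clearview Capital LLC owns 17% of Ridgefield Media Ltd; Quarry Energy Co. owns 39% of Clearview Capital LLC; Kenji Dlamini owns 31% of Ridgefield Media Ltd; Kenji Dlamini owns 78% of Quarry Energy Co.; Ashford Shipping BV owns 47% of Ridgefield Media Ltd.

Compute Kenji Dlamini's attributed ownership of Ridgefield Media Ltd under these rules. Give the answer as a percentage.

By spousal attribution (R3), Kenji Dlamini is treated as also owning Callum Dlamini's interest in Oakhollow Pharma AG, giving 15% + 51% = 66%.
Chain via Oakhollow Pharma AG → Ashford Shipping BV (R2): 66% × 18% × 47% = 5.5836% of Ridgefield Media Ltd.
Chain via Quarry Energy Co. → Clearview Capital LLC (R2): 78% × 39% × 17% = 5.1714% of Ridgefield Media Ltd.
Direct interest in Ridgefield Media Ltd: 31%.
Aggregating (R1): 5.5836% + 5.1714% + 31% = 41.755%.

41.755%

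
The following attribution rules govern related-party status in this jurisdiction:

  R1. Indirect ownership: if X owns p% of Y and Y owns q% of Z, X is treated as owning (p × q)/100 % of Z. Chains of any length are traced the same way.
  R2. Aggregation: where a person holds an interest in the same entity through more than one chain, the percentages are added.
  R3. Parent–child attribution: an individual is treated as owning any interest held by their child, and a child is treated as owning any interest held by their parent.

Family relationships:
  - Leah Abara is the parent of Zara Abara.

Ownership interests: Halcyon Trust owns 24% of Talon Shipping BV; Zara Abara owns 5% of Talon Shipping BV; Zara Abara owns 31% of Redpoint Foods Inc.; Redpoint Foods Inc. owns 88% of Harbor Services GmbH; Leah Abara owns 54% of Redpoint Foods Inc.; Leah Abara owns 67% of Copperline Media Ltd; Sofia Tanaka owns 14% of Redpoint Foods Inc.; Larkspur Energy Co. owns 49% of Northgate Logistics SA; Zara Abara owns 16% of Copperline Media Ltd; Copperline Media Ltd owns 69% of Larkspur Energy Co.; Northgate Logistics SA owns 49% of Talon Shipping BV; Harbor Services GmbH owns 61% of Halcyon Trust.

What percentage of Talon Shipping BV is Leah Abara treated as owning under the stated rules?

By parent–child attribution (R3), Leah Abara is treated as also owning Zara Abara's interest in Copperline Media Ltd, giving 67% + 16% = 83%.
By parent–child attribution (R3), Leah Abara is treated as also owning Zara Abara's interest in Redpoint Foods Inc, giving 54% + 31% = 85%.
By parent–child attribution (R3), Leah Abara is treated as owning Zara Abara's 5% interest in Talon Shipping BV.
Chain via Copperline Media Ltd → Larkspur Energy Co. → Northgate Logistics SA (R1): 83% × 69% × 49% × 49% = 13.750527% of Talon Shipping BV.
Chain via Redpoint Foods Inc. → Harbor Services GmbH → Halcyon Trust (R1): 85% × 88% × 61% × 24% = 10.95072% of Talon Shipping BV.
Direct interest in Talon Shipping BV: 5%.
Aggregating (R2): 13.750527% + 10.95072% + 5% = 29.701247%.

29.701247%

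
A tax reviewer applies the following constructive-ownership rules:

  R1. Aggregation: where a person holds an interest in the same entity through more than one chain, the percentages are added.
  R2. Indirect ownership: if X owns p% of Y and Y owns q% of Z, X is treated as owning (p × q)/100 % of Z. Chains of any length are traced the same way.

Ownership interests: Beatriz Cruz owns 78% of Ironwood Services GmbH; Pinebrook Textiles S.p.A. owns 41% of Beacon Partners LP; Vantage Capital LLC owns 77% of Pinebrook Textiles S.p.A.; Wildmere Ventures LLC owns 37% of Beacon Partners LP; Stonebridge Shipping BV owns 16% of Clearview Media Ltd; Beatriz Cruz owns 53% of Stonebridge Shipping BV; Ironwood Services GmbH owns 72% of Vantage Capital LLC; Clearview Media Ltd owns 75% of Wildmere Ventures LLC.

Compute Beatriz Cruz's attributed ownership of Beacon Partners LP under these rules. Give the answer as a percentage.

Chain via Ironwood Services GmbH → Vantage Capital LLC → Pinebrook Textiles S.p.A. (R2): 78% × 72% × 77% × 41% = 17.729712% of Beacon Partners LP.
Chain via Stonebridge Shipping BV → Clearview Media Ltd → Wildmere Ventures LLC (R2): 53% × 16% × 75% × 37% = 2.3532% of Beacon Partners LP.
Aggregating (R1): 17.729712% + 2.3532% = 20.082912%.

20.082912%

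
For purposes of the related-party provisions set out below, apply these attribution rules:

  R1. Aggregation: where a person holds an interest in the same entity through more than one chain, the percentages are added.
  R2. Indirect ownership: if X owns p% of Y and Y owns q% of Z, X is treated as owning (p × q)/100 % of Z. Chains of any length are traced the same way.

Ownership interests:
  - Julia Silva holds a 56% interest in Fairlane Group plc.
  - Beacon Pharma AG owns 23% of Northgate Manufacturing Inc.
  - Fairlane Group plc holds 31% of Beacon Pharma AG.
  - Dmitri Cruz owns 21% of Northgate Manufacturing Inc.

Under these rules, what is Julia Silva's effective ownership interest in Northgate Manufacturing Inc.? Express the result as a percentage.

3.9928%

Chain via Fairlane Group plc → Beacon Pharma AG (R2): 56% × 31% × 23% = 3.9928% of Northgate Manufacturing Inc.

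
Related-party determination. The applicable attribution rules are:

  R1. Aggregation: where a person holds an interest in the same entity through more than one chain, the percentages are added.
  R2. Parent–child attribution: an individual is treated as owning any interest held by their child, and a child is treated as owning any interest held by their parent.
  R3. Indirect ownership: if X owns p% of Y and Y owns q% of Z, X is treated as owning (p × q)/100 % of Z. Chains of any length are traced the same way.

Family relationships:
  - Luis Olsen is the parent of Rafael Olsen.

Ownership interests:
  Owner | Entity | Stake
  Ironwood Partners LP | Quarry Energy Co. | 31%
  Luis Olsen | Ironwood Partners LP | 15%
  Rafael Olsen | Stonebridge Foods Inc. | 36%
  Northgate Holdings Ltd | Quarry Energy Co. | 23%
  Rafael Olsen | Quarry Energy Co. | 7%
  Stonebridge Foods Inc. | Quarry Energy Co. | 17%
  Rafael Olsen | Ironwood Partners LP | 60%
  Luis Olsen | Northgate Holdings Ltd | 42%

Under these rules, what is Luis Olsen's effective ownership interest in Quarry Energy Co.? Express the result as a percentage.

46.03%

By parent–child attribution (R2), Luis Olsen is treated as also owning Rafael Olsen's interest in Ironwood Partners LP, giving 15% + 60% = 75%.
By parent–child attribution (R2), Luis Olsen is treated as owning Rafael Olsen's 36% interest in Stonebridge Foods Inc.
By parent–child attribution (R2), Luis Olsen is treated as owning Rafael Olsen's 7% interest in Quarry Energy Co.
Chain via Northgate Holdings Ltd (R3): 42% × 23% = 9.66% of Quarry Energy Co.
Chain via Ironwood Partners LP (R3): 75% × 31% = 23.25% of Quarry Energy Co.
Chain via Stonebridge Foods Inc. (R3): 36% × 17% = 6.12% of Quarry Energy Co.
Direct interest in Quarry Energy Co: 7%.
Aggregating (R1): 9.66% + 23.25% + 6.12% + 7% = 46.03%.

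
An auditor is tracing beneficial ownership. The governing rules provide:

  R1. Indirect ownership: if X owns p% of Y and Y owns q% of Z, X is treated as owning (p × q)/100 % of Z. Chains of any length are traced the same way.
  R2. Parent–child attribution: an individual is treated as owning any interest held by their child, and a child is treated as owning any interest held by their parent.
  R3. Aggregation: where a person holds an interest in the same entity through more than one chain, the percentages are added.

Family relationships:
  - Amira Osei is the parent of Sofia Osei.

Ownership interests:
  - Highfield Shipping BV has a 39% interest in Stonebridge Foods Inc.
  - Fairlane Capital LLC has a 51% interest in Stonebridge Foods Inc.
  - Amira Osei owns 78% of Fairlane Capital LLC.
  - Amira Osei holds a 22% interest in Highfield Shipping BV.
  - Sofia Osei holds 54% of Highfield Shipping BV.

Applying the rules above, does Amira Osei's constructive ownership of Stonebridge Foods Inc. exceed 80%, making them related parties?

No

By parent–child attribution (R2), Amira Osei is treated as also owning Sofia Osei's interest in Highfield Shipping BV, giving 22% + 54% = 76%.
Chain via Highfield Shipping BV (R1): 76% × 39% = 29.64% of Stonebridge Foods Inc.
Chain via Fairlane Capital LLC (R1): 78% × 51% = 39.78% of Stonebridge Foods Inc.
Aggregating (R3): 29.64% + 39.78% = 69.42%.
69.42% does not exceed the 80% threshold, so Amira is not a related party to Stonebridge Foods Inc.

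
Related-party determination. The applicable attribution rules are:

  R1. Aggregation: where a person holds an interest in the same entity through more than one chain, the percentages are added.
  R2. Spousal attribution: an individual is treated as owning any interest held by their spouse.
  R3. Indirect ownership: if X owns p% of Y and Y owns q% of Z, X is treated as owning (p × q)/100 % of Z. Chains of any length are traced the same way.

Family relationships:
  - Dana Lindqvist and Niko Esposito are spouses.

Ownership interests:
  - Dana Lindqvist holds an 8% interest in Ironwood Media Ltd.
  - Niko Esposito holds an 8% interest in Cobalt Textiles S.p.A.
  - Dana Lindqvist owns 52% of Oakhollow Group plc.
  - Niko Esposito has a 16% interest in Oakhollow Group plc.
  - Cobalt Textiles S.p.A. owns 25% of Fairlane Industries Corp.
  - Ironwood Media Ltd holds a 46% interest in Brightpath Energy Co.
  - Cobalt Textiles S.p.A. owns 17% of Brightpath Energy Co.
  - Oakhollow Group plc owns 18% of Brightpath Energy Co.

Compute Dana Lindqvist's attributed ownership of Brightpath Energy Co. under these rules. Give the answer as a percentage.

By spousal attribution (R2), Dana Lindqvist is treated as also owning Niko Esposito's interest in Oakhollow Group plc, giving 52% + 16% = 68%.
By spousal attribution (R2), Dana Lindqvist is treated as owning Niko Esposito's 8% interest in Cobalt Textiles S.p.A.
Chain via Ironwood Media Ltd (R3): 8% × 46% = 3.68% of Brightpath Energy Co.
Chain via Oakhollow Group plc (R3): 68% × 18% = 12.24% of Brightpath Energy Co.
Chain via Cobalt Textiles S.p.A. (R3): 8% × 17% = 1.36% of Brightpath Energy Co.
Aggregating (R1): 3.68% + 12.24% + 1.36% = 17.28%.

17.28%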